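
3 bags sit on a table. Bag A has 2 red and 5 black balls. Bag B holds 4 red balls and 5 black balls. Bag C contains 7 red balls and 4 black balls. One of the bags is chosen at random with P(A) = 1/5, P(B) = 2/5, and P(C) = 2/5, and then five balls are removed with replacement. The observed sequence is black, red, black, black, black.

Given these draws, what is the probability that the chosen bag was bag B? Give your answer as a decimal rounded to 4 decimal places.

The likelihood of the observed sequence under each hypothesis: P(data | bag A) = (5/7)(2/7)(5/7)(5/7)(5/7) = 0.074374; P(data | bag B) = (5/9)(4/9)(5/9)(5/9)(5/9) = 0.042338; P(data | bag C) = (4/11)(7/11)(4/11)(4/11)(4/11) = 0.011127.
Multiplying each by its prior: 1/5 · 0.074374 = 0.014875, 2/5 · 0.042338 = 0.016935, 2/5 · 0.011127 = 0.0044508; with total 0.036261.
By Bayes' rule, P(bag B | data) = (0.016935) / (0.036261) = 0.46704.

0.4670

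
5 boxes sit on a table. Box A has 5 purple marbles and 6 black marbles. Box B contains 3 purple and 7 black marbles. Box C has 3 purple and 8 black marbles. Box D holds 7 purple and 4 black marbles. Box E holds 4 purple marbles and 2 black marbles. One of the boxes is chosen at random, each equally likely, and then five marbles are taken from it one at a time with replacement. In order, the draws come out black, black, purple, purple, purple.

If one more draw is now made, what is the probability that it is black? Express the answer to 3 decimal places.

The likelihood of the observed sequence under each hypothesis: P(data | box A) = (6/11)(6/11)(5/11)(5/11)(5/11) = 0.027941; P(data | box B) = (7/10)(7/10)(3/10)(3/10)(3/10) = 0.01323; P(data | box C) = (8/11)(8/11)(3/11)(3/11)(3/11) = 0.01073; P(data | box D) = (4/11)(4/11)(7/11)(7/11)(7/11) = 0.034076; P(data | box E) = (2/6)(2/6)(4/6)(4/6)(4/6) = 0.032922.
Weighting by the prior gives 1/5 · 0.027941 = 0.0055883, 1/5 · 0.01323 = 0.002646, 1/5 · 0.01073 = 0.0021459, 1/5 · 0.034076 = 0.0068152, 1/5 · 0.032922 = 0.0065844; summing to 0.02378.
The posterior is then P(box A | data) = 0.235, P(box B | data) = 0.11127, P(box C | data) = 0.090241, P(box D | data) = 0.2866, P(box E | data) = 0.27689.
The predictive probability is P(black next | data) = (6/11)(0.235) + (7/10)(0.11127) + (8/11)(0.090241) + (4/11)(0.2866) + (1/3)(0.27689) = 0.46822.

0.468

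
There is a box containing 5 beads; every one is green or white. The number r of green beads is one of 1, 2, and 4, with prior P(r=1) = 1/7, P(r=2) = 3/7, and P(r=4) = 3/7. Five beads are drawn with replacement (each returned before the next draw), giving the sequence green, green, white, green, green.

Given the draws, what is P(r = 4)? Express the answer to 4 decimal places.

0.8384

Compute the likelihood of the observed sequence for each case: P(data | r = 1) = (1/5)(1/5)(4/5)(1/5)(1/5) = 0.00128; P(data | r = 2) = (2/5)(2/5)(3/5)(2/5)(2/5) = 0.01536; P(data | r = 4) = (4/5)(4/5)(1/5)(4/5)(4/5) = 0.08192.
Weighting by the prior gives 1/7 · 0.00128 = 0.00018286, 3/7 · 0.01536 = 0.0065829, 3/7 · 0.08192 = 0.035109; summing to 0.041874.
By Bayes' rule, P(r = 4 | data) = (0.035109) / (0.041874) = 0.83843.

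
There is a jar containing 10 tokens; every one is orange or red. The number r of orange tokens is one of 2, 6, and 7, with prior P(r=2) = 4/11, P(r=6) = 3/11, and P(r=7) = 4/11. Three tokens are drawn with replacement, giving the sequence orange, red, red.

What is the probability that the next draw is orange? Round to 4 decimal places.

For each hypothesis, P(data | H) works out to: P(data | r = 2) = (2/10)(8/10)(8/10) = 0.128; P(data | r = 6) = (6/10)(4/10)(4/10) = 0.096; P(data | r = 7) = (7/10)(3/10)(3/10) = 0.063.
Weighting by the prior gives 4/11 · 0.128 = 0.046545, 3/11 · 0.096 = 0.026182, 4/11 · 0.063 = 0.022909; with total 0.095636.
Dividing through by the total gives posterior P(r = 2 | data) = 0.48669, P(r = 6 | data) = 0.27376, P(r = 7 | data) = 0.23954.
So P(orange next | data) = Σ P(orange next | H) P(H | data) = (1/5)(0.48669) + (3/5)(0.27376) + (7/10)(0.23954) = 0.42928.

0.4293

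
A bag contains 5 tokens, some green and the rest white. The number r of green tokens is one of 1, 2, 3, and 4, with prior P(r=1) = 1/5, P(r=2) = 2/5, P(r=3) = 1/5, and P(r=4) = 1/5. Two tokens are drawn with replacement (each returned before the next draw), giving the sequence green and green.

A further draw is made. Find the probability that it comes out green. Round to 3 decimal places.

0.635

For each hypothesis, P(data | H) works out to: P(data | r = 1) = (1/5)(1/5) = 1/25; P(data | r = 2) = (2/5)(2/5) = 4/25; P(data | r = 3) = (3/5)(3/5) = 9/25; P(data | r = 4) = (4/5)(4/5) = 16/25.
Weighting by the prior gives 1/5 · 1/25 = 1/125, 2/5 · 4/25 = 8/125, 1/5 · 9/25 = 9/125, 1/5 · 16/25 = 16/125; summing to 34/125.
The posterior is then P(r = 1 | data) = 1/34, P(r = 2 | data) = 4/17, P(r = 3 | data) = 9/34, P(r = 4 | data) = 8/17.
The predictive probability is P(green next | data) = (1/5)(1/34) + (2/5)(4/17) + (3/5)(9/34) + (4/5)(8/17) = 54/85.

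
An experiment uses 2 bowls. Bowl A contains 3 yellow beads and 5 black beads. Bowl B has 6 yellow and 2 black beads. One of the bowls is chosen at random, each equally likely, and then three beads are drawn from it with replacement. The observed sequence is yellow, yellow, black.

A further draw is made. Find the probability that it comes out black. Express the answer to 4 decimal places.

0.3942

Compute the likelihood of the observed sequence for each case: P(data | bowl A) = (3/8)(3/8)(5/8) = 0.087891; P(data | bowl B) = (6/8)(6/8)(2/8) = 0.14062.
Multiplying each by its prior: 1/2 · 0.087891 = 0.043945, 1/2 · 0.14062 = 0.070312; summing to 0.11426.
Dividing through by the total gives posterior P(bowl A | data) = 0.38462, P(bowl B | data) = 0.61538.
Averaging over the posterior, P(black next | data) = (5/8)(0.38462) + (1/4)(0.61538) = 0.39423.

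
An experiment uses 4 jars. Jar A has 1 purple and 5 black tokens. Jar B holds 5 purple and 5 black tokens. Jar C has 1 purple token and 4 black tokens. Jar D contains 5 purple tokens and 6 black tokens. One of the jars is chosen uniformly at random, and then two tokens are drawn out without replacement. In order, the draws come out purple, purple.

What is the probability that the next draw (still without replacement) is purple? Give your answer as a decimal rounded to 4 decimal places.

The likelihood of the observed sequence under each hypothesis: P(data | jar A) = (1/6)(0/5) = 0; P(data | jar B) = (5/10)(4/9) = 2/9; P(data | jar C) = (1/5)(0/4) = 0; P(data | jar D) = (5/11)(4/10) = 2/11.
Multiplying each by its prior: 1/4 · 0 = 0, 1/4 · 2/9 = 1/18, 1/4 · 0 = 0, 1/4 · 2/11 = 1/22; with total 10/99.
Normalising, the posterior is P(jar A | data) = 0, P(jar B | data) = 11/20, P(jar C | data) = 0, P(jar D | data) = 9/20.
So P(purple next | data) = Σ P(purple next | H) P(H | data) = (3/8)(11/20) + (1/3)(9/20) = 57/160.

0.3563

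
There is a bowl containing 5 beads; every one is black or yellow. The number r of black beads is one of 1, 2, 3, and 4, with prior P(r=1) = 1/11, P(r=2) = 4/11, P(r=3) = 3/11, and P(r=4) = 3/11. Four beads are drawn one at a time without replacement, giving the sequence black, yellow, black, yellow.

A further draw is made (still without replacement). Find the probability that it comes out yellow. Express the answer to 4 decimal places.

The likelihood of the observed sequence under each hypothesis: P(data | r = 1) = (1/5)(4/4)(0/3) = 0; P(data | r = 2) = (2/5)(3/4)(1/3)(2/2) = 1/10; P(data | r = 3) = (3/5)(2/4)(2/3)(1/2) = 1/10; P(data | r = 4) = (4/5)(1/4)(3/3)(0/2) = 0.
Multiplying each by its prior: 1/11 · 0 = 0, 4/11 · 1/10 = 2/55, 3/11 · 1/10 = 3/110, 3/11 · 0 = 0; summing to 7/110.
The posterior is then P(r = 1 | data) = 0, P(r = 2 | data) = 4/7, P(r = 3 | data) = 3/7, P(r = 4 | data) = 0.
So P(yellow next | data) = Σ P(yellow next | H) P(H | data) = (1)(4/7) + (0)(3/7) = 4/7.

0.5714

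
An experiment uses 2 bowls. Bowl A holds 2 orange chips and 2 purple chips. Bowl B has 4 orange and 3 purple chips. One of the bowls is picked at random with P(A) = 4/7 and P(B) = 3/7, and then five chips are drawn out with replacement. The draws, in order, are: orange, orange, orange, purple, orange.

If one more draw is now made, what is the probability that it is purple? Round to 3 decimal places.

For each hypothesis, P(data | H) works out to: P(data | bowl A) = (2/4)(2/4)(2/4)(2/4)(2/4) = 0.03125; P(data | bowl B) = (4/7)(4/7)(4/7)(3/7)(4/7) = 0.045695.
Multiplying each by its prior: 4/7 · 0.03125 = 0.017857, 3/7 · 0.045695 = 0.019584; these sum to 0.037441.
The posterior is then P(bowl A | data) = 0.47694, P(bowl B | data) = 0.52306.
The predictive probability is P(purple next | data) = (1/2)(0.47694) + (3/7)(0.52306) = 0.46264.

0.463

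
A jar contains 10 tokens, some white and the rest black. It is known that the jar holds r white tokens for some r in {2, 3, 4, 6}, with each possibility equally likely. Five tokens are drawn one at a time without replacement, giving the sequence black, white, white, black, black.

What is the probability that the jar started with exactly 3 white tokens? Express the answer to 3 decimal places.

0.308

Under each hypothesis, the probability of the observed sequence is: P(data | r = 2) = (8/10)(2/9)(1/8)(7/7)(6/6) = 0.022222; P(data | r = 3) = (7/10)(3/9)(2/8)(6/7)(5/6) = 0.041667; P(data | r = 4) = (6/10)(4/9)(3/8)(5/7)(4/6) = 0.047619; P(data | r = 6) = (4/10)(6/9)(5/8)(3/7)(2/6) = 0.02381.
Multiplying each by its prior: 1/4 · 0.022222 = 0.0055556, 1/4 · 0.041667 = 0.010417, 1/4 · 0.047619 = 0.011905, 1/4 · 0.02381 = 0.0059524; these sum to 0.033829.
Hence P(r = 3 | data) = (0.010417) / (0.033829) = 0.30792.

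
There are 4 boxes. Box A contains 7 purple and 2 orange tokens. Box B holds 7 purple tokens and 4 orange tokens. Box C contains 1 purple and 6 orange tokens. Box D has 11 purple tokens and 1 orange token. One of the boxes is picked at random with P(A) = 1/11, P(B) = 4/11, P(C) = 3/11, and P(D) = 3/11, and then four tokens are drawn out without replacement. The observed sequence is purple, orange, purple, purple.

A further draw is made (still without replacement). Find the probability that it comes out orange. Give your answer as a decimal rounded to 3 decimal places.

For each hypothesis, P(data | H) works out to: P(data | box A) = (7/9)(2/8)(6/7)(5/6) = 0.13889; P(data | box B) = (7/11)(4/10)(6/9)(5/8) = 0.10606; P(data | box C) = (1/7)(6/6)(0/5) = 0; P(data | box D) = (11/12)(1/11)(10/10)(9/9) = 0.083333.
Weighting by the prior gives 1/11 · 0.13889 = 0.012626, 4/11 · 0.10606 = 0.038567, 3/11 · 0 = 0, 3/11 · 0.083333 = 0.022727; summing to 0.073921.
The posterior is then P(box A | data) = 0.17081, P(box B | data) = 0.52174, P(box C | data) = 0, P(box D | data) = 0.30745.
Averaging over the posterior, P(orange next | data) = (1/5)(0.17081) + (3/7)(0.52174) + (0)(0.30745) = 0.25776.

0.258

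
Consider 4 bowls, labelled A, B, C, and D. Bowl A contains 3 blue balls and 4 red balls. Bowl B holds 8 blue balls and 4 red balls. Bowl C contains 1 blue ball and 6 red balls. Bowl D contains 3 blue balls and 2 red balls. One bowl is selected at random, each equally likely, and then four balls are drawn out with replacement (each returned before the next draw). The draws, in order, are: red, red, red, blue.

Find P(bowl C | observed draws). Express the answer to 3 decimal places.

For each hypothesis, P(data | H) works out to: P(data | bowl A) = (4/7)(4/7)(4/7)(3/7) = 0.079967; P(data | bowl B) = (4/12)(4/12)(4/12)(8/12) = 0.024691; P(data | bowl C) = (6/7)(6/7)(6/7)(1/7) = 0.089963; P(data | bowl D) = (2/5)(2/5)(2/5)(3/5) = 0.0384.
Multiplying each by its prior: 1/4 · 0.079967 = 0.019992, 1/4 · 0.024691 = 0.0061728, 1/4 · 0.089963 = 0.022491, 1/4 · 0.0384 = 0.0096; with total 0.058255.
By Bayes' rule, P(bowl C | data) = (0.022491) / (0.058255) = 0.38607.

0.386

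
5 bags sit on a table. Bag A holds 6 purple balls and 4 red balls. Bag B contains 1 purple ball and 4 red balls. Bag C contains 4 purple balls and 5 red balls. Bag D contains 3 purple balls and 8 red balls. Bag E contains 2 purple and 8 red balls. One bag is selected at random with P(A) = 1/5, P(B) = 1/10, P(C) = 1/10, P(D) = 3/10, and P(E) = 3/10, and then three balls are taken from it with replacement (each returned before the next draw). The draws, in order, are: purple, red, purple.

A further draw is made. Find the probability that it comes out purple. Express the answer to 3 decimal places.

0.424

Under each hypothesis, the probability of the observed sequence is: P(data | bag A) = (6/10)(4/10)(6/10) = 0.144; P(data | bag B) = (1/5)(4/5)(1/5) = 0.032; P(data | bag C) = (4/9)(5/9)(4/9) = 0.10974; P(data | bag D) = (3/11)(8/11)(3/11) = 0.054095; P(data | bag E) = (2/10)(8/10)(2/10) = 0.032.
The prior-weighted likelihoods are 1/5 · 0.144 = 0.0288, 1/10 · 0.032 = 0.0032, 1/10 · 0.10974 = 0.010974, 3/10 · 0.054095 = 0.016228, 3/10 · 0.032 = 0.0096; these sum to 0.068802.
Normalising, the posterior is P(bag A | data) = 0.41859, P(bag B | data) = 0.04651, P(bag C | data) = 0.1595, P(bag D | data) = 0.23587, P(bag E | data) = 0.13953.
So P(purple next | data) = Σ P(purple next | H) P(H | data) = (3/5)(0.41859) + (1/5)(0.04651) + (4/9)(0.1595) + (3/11)(0.23587) + (1/5)(0.13953) = 0.42358.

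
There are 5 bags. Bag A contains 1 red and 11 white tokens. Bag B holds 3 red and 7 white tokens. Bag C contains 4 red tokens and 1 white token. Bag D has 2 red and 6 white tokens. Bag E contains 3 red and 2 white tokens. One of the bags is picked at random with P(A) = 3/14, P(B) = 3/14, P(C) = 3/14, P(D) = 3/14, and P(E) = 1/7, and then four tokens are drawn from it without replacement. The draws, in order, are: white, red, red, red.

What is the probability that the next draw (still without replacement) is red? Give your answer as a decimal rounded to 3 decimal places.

0.727

For each hypothesis, P(data | H) works out to: P(data | bag A) = (11/12)(1/11)(0/10) = 0; P(data | bag B) = (7/10)(3/9)(2/8)(1/7) = 1/120; P(data | bag C) = (1/5)(4/4)(3/3)(2/2) = 1/5; P(data | bag D) = (6/8)(2/7)(1/6)(0/5) = 0; P(data | bag E) = (2/5)(3/4)(2/3)(1/2) = 1/10.
The prior-weighted likelihoods are 3/14 · 0 = 0, 3/14 · 1/120 = 1/560, 3/14 · 1/5 = 3/70, 3/14 · 0 = 0, 1/7 · 1/10 = 1/70; these sum to 33/560.
Normalising, the posterior is P(bag A | data) = 0, P(bag B | data) = 1/33, P(bag C | data) = 8/11, P(bag D | data) = 0, P(bag E | data) = 8/33.
So P(red next | data) = Σ P(red next | H) P(H | data) = (0)(1/33) + (1)(8/11) + (0)(8/33) = 8/11.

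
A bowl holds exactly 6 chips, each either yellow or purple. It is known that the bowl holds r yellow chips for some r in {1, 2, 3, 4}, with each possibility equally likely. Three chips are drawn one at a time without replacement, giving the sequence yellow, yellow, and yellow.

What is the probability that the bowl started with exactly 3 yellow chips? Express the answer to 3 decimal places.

0.200

Under each hypothesis, the probability of the observed sequence is: P(data | r = 1) = (1/6)(0/5) = 0; P(data | r = 2) = (2/6)(1/5)(0/4) = 0; P(data | r = 3) = (3/6)(2/5)(1/4) = 1/20; P(data | r = 4) = (4/6)(3/5)(2/4) = 1/5.
The prior-weighted likelihoods are 1/4 · 0 = 0, 1/4 · 0 = 0, 1/4 · 1/20 = 1/80, 1/4 · 1/5 = 1/20; summing to 1/16.
Hence P(r = 3 | data) = (1/80) / (1/16) = 1/5.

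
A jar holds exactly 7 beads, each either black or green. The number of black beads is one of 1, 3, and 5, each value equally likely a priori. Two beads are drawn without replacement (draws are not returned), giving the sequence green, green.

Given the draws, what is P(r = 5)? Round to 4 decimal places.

The likelihood of the observed sequence under each hypothesis: P(data | r = 1) = (6/7)(5/6) = 5/7; P(data | r = 3) = (4/7)(3/6) = 2/7; P(data | r = 5) = (2/7)(1/6) = 1/21.
Multiplying each by its prior: 1/3 · 5/7 = 5/21, 1/3 · 2/7 = 2/21, 1/3 · 1/21 = 1/63; summing to 22/63.
So P(r = 5 | data) = (1/63) / (22/63) = 1/22.

0.0455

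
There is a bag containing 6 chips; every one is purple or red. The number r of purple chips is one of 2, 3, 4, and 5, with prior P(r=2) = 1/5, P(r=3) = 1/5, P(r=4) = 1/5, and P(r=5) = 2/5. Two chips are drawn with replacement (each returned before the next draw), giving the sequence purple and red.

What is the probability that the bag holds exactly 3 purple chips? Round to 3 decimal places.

0.257

Under each hypothesis, the probability of the observed sequence is: P(data | r = 2) = (2/6)(4/6) = 2/9; P(data | r = 3) = (3/6)(3/6) = 1/4; P(data | r = 4) = (4/6)(2/6) = 2/9; P(data | r = 5) = (5/6)(1/6) = 5/36.
Multiplying each by its prior: 1/5 · 2/9 = 2/45, 1/5 · 1/4 = 1/20, 1/5 · 2/9 = 2/45, 2/5 · 5/36 = 1/18; summing to 7/36.
Hence P(r = 3 | data) = (1/20) / (7/36) = 9/35.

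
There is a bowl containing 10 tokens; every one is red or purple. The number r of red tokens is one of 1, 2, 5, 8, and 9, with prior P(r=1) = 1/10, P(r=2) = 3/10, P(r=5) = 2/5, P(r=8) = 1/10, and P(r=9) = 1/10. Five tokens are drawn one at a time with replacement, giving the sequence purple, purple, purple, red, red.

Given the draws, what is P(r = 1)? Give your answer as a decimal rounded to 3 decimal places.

Compute the likelihood of the observed sequence for each case: P(data | r = 1) = (9/10)(9/10)(9/10)(1/10)(1/10) = 0.00729; P(data | r = 2) = (8/10)(8/10)(8/10)(2/10)(2/10) = 0.02048; P(data | r = 5) = (5/10)(5/10)(5/10)(5/10)(5/10) = 0.03125; P(data | r = 8) = (2/10)(2/10)(2/10)(8/10)(8/10) = 0.00512; P(data | r = 9) = (1/10)(1/10)(1/10)(9/10)(9/10) = 0.00081.
Weighting by the prior gives 1/10 · 0.00729 = 0.000729, 3/10 · 0.02048 = 0.006144, 2/5 · 0.03125 = 0.0125, 1/10 · 0.00512 = 0.000512, 1/10 · 0.00081 = 8.1e-05; summing to 0.019966.
Therefore the posterior P(r = 1 | data) = (0.000729) / (0.019966) = 0.036512.

0.037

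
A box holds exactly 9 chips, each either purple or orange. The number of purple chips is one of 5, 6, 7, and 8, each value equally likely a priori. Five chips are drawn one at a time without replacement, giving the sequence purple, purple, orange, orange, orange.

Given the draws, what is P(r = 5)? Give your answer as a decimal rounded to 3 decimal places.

0.727

Under each hypothesis, the probability of the observed sequence is: P(data | r = 5) = (5/9)(4/8)(4/7)(3/6)(2/5) = 0.031746; P(data | r = 6) = (6/9)(5/8)(3/7)(2/6)(1/5) = 0.011905; P(data | r = 7) = (7/9)(6/8)(2/7)(1/6)(0/5) = 0; P(data | r = 8) = (8/9)(7/8)(1/7)(0/6) = 0.
Weighting by the prior gives 1/4 · 0.031746 = 0.0079365, 1/4 · 0.011905 = 0.0029762, 1/4 · 0 = 0, 1/4 · 0 = 0; with total 0.010913.
By Bayes' rule, P(r = 5 | data) = (0.0079365) / (0.010913) = 0.72727.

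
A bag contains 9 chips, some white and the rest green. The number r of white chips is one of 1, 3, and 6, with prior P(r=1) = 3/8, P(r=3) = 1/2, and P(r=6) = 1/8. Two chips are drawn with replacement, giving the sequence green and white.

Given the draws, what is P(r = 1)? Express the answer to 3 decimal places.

0.211

Under each hypothesis, the probability of the observed sequence is: P(data | r = 1) = (8/9)(1/9) = 8/81; P(data | r = 3) = (6/9)(3/9) = 2/9; P(data | r = 6) = (3/9)(6/9) = 2/9.
Multiplying each by its prior: 3/8 · 8/81 = 1/27, 1/2 · 2/9 = 1/9, 1/8 · 2/9 = 1/36; summing to 19/108.
So P(r = 1 | data) = (1/27) / (19/108) = 4/19.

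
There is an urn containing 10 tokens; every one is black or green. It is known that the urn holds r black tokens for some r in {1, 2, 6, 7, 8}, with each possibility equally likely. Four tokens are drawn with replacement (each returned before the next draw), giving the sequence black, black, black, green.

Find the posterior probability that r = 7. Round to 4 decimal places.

0.3441

Under each hypothesis, the probability of the observed sequence is: P(data | r = 1) = (1/10)(1/10)(1/10)(9/10) = 0.0009; P(data | r = 2) = (2/10)(2/10)(2/10)(8/10) = 0.0064; P(data | r = 6) = (6/10)(6/10)(6/10)(4/10) = 0.0864; P(data | r = 7) = (7/10)(7/10)(7/10)(3/10) = 0.1029; P(data | r = 8) = (8/10)(8/10)(8/10)(2/10) = 0.1024.
The prior-weighted likelihoods are 1/5 · 0.0009 = 0.00018, 1/5 · 0.0064 = 0.00128, 1/5 · 0.0864 = 0.01728, 1/5 · 0.1029 = 0.02058, 1/5 · 0.1024 = 0.02048; with total 0.0598.
Therefore the posterior P(r = 7 | data) = (0.02058) / (0.0598) = 0.34415.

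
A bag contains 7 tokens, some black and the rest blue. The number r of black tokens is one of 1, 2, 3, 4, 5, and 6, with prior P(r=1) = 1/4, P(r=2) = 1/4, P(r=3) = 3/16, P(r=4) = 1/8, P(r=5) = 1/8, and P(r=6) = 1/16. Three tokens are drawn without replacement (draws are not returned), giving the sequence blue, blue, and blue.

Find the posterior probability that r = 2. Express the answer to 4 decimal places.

0.2985

The likelihood of the observed sequence under each hypothesis: P(data | r = 1) = (6/7)(5/6)(4/5) = 4/7; P(data | r = 2) = (5/7)(4/6)(3/5) = 2/7; P(data | r = 3) = (4/7)(3/6)(2/5) = 4/35; P(data | r = 4) = (3/7)(2/6)(1/5) = 1/35; P(data | r = 5) = (2/7)(1/6)(0/5) = 0; P(data | r = 6) = (1/7)(0/6) = 0.
The prior-weighted likelihoods are 1/4 · 4/7 = 1/7, 1/4 · 2/7 = 1/14, 3/16 · 4/35 = 3/140, 1/8 · 1/35 = 1/280, 1/8 · 0 = 0, 1/16 · 0 = 0; with total 67/280.
So P(r = 2 | data) = (1/14) / (67/280) = 20/67.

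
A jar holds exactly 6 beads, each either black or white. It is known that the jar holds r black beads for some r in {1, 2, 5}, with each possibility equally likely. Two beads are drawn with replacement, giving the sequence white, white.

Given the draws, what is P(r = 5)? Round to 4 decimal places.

0.0238

Compute the likelihood of the observed sequence for each case: P(data | r = 1) = (5/6)(5/6) = 25/36; P(data | r = 2) = (4/6)(4/6) = 4/9; P(data | r = 5) = (1/6)(1/6) = 1/36.
Multiplying each by its prior: 1/3 · 25/36 = 25/108, 1/3 · 4/9 = 4/27, 1/3 · 1/36 = 1/108; summing to 7/18.
Therefore the posterior P(r = 5 | data) = (1/108) / (7/18) = 1/42.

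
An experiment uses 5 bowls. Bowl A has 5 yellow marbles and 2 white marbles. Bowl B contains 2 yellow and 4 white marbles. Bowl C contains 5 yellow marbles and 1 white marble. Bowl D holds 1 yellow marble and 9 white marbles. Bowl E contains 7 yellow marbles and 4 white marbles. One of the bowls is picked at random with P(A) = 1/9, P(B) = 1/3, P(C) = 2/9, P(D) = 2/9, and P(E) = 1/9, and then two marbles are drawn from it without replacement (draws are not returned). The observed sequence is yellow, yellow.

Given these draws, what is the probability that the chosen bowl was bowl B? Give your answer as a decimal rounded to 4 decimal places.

For each hypothesis, P(data | H) works out to: P(data | bowl A) = (5/7)(4/6) = 0.47619; P(data | bowl B) = (2/6)(1/5) = 0.066667; P(data | bowl C) = (5/6)(4/5) = 0.66667; P(data | bowl D) = (1/10)(0/9) = 0; P(data | bowl E) = (7/11)(6/10) = 0.38182.
Weighting by the prior gives 1/9 · 0.47619 = 0.05291, 1/3 · 0.066667 = 0.022222, 2/9 · 0.66667 = 0.14815, 2/9 · 0 = 0, 1/9 · 0.38182 = 0.042424; with total 0.2657.
So P(bowl B | data) = (0.022222) / (0.2657) = 0.083635.

0.0836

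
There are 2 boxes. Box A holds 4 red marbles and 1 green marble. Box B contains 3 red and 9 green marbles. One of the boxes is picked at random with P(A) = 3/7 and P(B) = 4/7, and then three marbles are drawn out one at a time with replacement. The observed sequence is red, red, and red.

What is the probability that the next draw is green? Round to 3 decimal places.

Under each hypothesis, the probability of the observed sequence is: P(data | box A) = (4/5)(4/5)(4/5) = 0.512; P(data | box B) = (3/12)(3/12)(3/12) = 0.015625.
Multiplying each by its prior: 3/7 · 0.512 = 0.21943, 4/7 · 0.015625 = 0.0089286; summing to 0.22836.
Normalising, the posterior is P(box A | data) = 0.9609, P(box B | data) = 0.039099.
Averaging over the posterior, P(green next | data) = (1/5)(0.9609) + (3/4)(0.039099) = 0.2215.

0.222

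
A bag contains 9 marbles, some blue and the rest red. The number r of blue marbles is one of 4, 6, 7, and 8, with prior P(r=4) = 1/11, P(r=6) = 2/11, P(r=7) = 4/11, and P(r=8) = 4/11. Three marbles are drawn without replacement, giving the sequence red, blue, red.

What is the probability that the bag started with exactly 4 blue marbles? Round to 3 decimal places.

0.385

Under each hypothesis, the probability of the observed sequence is: P(data | r = 4) = (5/9)(4/8)(4/7) = 10/63; P(data | r = 6) = (3/9)(6/8)(2/7) = 1/14; P(data | r = 7) = (2/9)(7/8)(1/7) = 1/36; P(data | r = 8) = (1/9)(8/8)(0/7) = 0.
Multiplying each by its prior: 1/11 · 10/63 = 10/693, 2/11 · 1/14 = 1/77, 4/11 · 1/36 = 1/99, 4/11 · 0 = 0; these sum to 26/693.
By Bayes' rule, P(r = 4 | data) = (10/693) / (26/693) = 5/13.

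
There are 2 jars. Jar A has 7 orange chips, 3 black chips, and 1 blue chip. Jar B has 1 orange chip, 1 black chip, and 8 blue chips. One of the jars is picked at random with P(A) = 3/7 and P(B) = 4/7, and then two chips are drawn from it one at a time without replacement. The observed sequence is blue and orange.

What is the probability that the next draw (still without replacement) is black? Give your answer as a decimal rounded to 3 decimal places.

0.198

For each hypothesis, P(data | H) works out to: P(data | jar A) = (1/11)(7/10) = 0.063636; P(data | jar B) = (8/10)(1/9) = 0.088889.
The prior-weighted likelihoods are 3/7 · 0.063636 = 0.027273, 4/7 · 0.088889 = 0.050794; summing to 0.078066.
Dividing through by the total gives posterior P(jar A | data) = 0.34935, P(jar B | data) = 0.65065.
So P(black next | data) = Σ P(black next | H) P(H | data) = (1/3)(0.34935) + (1/8)(0.65065) = 0.19778.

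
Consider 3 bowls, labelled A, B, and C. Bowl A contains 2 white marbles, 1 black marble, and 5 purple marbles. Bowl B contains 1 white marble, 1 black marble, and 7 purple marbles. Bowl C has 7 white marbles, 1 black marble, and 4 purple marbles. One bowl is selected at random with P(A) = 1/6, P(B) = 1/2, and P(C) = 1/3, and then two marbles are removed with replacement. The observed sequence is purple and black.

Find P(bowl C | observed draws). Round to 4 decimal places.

0.1414

The likelihood of the observed sequence under each hypothesis: P(data | bowl A) = (5/8)(1/8) = 0.078125; P(data | bowl B) = (7/9)(1/9) = 0.08642; P(data | bowl C) = (4/12)(1/12) = 0.027778.
Multiplying each by its prior: 1/6 · 0.078125 = 0.013021, 1/2 · 0.08642 = 0.04321, 1/3 · 0.027778 = 0.0092593; summing to 0.06549.
Hence P(bowl C | data) = (0.0092593) / (0.06549) = 0.14138.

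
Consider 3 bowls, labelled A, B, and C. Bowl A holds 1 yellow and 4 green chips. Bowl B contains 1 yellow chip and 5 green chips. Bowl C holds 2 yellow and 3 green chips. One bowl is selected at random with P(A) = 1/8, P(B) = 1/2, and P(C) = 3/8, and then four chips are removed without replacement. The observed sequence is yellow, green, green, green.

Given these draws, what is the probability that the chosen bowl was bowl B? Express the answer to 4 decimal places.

0.5714

The likelihood of the observed sequence under each hypothesis: P(data | bowl A) = (1/5)(4/4)(3/3)(2/2) = 1/5; P(data | bowl B) = (1/6)(5/5)(4/4)(3/3) = 1/6; P(data | bowl C) = (2/5)(3/4)(2/3)(1/2) = 1/10.
Multiplying each by its prior: 1/8 · 1/5 = 1/40, 1/2 · 1/6 = 1/12, 3/8 · 1/10 = 3/80; these sum to 7/48.
So P(bowl B | data) = (1/12) / (7/48) = 4/7.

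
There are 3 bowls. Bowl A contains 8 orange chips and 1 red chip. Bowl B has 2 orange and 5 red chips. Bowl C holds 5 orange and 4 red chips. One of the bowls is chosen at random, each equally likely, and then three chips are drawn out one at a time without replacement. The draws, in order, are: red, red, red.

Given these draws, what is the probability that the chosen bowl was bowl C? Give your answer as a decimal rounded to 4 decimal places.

0.1429

Compute the likelihood of the observed sequence for each case: P(data | bowl A) = (1/9)(0/8) = 0; P(data | bowl B) = (5/7)(4/6)(3/5) = 2/7; P(data | bowl C) = (4/9)(3/8)(2/7) = 1/21.
Multiplying each by its prior: 1/3 · 0 = 0, 1/3 · 2/7 = 2/21, 1/3 · 1/21 = 1/63; summing to 1/9.
So P(bowl C | data) = (1/63) / (1/9) = 1/7.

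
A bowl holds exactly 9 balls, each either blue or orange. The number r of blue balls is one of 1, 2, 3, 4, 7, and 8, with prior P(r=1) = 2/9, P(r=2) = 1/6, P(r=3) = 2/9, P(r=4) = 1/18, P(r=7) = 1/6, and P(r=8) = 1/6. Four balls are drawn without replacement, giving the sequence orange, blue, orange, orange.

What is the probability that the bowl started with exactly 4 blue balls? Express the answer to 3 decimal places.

Under each hypothesis, the probability of the observed sequence is: P(data | r = 1) = (8/9)(1/8)(7/7)(6/6) = 0.11111; P(data | r = 2) = (7/9)(2/8)(6/7)(5/6) = 0.13889; P(data | r = 3) = (6/9)(3/8)(5/7)(4/6) = 0.11905; P(data | r = 4) = (5/9)(4/8)(4/7)(3/6) = 0.079365; P(data | r = 7) = (2/9)(7/8)(1/7)(0/6) = 0; P(data | r = 8) = (1/9)(8/8)(0/7) = 0.
Weighting by the prior gives 2/9 · 0.11111 = 0.024691, 1/6 · 0.13889 = 0.023148, 2/9 · 0.11905 = 0.026455, 1/18 · 0.079365 = 0.0044092, 1/6 · 0 = 0, 1/6 · 0 = 0; summing to 0.078704.
So P(r = 4 | data) = (0.0044092) / (0.078704) = 0.056022.

0.056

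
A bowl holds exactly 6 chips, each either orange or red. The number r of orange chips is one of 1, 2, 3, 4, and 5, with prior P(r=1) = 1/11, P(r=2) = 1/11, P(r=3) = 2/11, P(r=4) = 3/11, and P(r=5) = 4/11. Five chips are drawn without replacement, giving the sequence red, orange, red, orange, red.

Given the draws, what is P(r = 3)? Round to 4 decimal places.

The likelihood of the observed sequence under each hypothesis: P(data | r = 1) = (5/6)(1/5)(4/4)(0/3) = 0; P(data | r = 2) = (4/6)(2/5)(3/4)(1/3)(2/2) = 1/15; P(data | r = 3) = (3/6)(3/5)(2/4)(2/3)(1/2) = 1/20; P(data | r = 4) = (2/6)(4/5)(1/4)(3/3)(0/2) = 0; P(data | r = 5) = (1/6)(5/5)(0/4) = 0.
Weighting by the prior gives 1/11 · 0 = 0, 1/11 · 1/15 = 1/165, 2/11 · 1/20 = 1/110, 3/11 · 0 = 0, 4/11 · 0 = 0; summing to 1/66.
By Bayes' rule, P(r = 3 | data) = (1/110) / (1/66) = 3/5.

0.6000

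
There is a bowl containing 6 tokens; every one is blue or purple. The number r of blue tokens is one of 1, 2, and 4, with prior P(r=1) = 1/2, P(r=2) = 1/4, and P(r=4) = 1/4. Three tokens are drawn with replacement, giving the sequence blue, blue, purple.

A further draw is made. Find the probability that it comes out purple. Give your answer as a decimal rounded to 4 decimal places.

0.5115

For each hypothesis, P(data | H) works out to: P(data | r = 1) = (1/6)(1/6)(5/6) = 5/216; P(data | r = 2) = (2/6)(2/6)(4/6) = 2/27; P(data | r = 4) = (4/6)(4/6)(2/6) = 4/27.
Weighting by the prior gives 1/2 · 5/216 = 5/432, 1/4 · 2/27 = 1/54, 1/4 · 4/27 = 1/27; with total 29/432.
The posterior is then P(r = 1 | data) = 5/29, P(r = 2 | data) = 8/29, P(r = 4 | data) = 16/29.
So P(purple next | data) = Σ P(purple next | H) P(H | data) = (5/6)(5/29) + (2/3)(8/29) + (1/3)(16/29) = 89/174.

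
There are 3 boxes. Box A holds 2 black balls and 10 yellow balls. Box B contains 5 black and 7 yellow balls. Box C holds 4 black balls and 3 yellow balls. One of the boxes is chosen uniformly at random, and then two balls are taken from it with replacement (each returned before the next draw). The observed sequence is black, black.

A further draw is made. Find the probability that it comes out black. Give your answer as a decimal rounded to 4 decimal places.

0.4992

For each hypothesis, P(data | H) works out to: P(data | box A) = (2/12)(2/12) = 0.027778; P(data | box B) = (5/12)(5/12) = 0.17361; P(data | box C) = (4/7)(4/7) = 0.32653.
Multiplying each by its prior: 1/3 · 0.027778 = 0.0092593, 1/3 · 0.17361 = 0.05787, 1/3 · 0.32653 = 0.10884; these sum to 0.17597.
The posterior is then P(box A | data) = 0.052617, P(box B | data) = 0.32886, P(box C | data) = 0.61852.
So P(black next | data) = Σ P(black next | H) P(H | data) = (1/6)(0.052617) + (5/12)(0.32886) + (4/7)(0.61852) = 0.49924.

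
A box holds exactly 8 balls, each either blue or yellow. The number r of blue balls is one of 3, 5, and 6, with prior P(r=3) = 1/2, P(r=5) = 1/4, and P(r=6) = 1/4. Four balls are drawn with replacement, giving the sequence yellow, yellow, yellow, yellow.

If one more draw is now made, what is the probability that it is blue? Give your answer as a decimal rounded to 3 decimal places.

0.394

The likelihood of the observed sequence under each hypothesis: P(data | r = 3) = (5/8)(5/8)(5/8)(5/8) = 0.15259; P(data | r = 5) = (3/8)(3/8)(3/8)(3/8) = 0.019775; P(data | r = 6) = (2/8)(2/8)(2/8)(2/8) = 0.0039062.
The prior-weighted likelihoods are 1/2 · 0.15259 = 0.076294, 1/4 · 0.019775 = 0.0049438, 1/4 · 0.0039062 = 0.00097656; with total 0.082214.
The posterior is then P(r = 3 | data) = 0.92799, P(r = 5 | data) = 0.060134, P(r = 6 | data) = 0.011878.
So P(blue next | data) = Σ P(blue next | H) P(H | data) = (3/8)(0.92799) + (5/8)(0.060134) + (3/4)(0.011878) = 0.39449.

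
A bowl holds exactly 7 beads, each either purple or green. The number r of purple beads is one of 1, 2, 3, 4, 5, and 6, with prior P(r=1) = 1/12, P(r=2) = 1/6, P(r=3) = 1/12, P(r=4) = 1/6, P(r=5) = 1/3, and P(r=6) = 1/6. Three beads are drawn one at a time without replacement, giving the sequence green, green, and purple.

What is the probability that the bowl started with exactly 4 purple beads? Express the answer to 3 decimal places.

0.205

Compute the likelihood of the observed sequence for each case: P(data | r = 1) = (6/7)(5/6)(1/5) = 1/7; P(data | r = 2) = (5/7)(4/6)(2/5) = 4/21; P(data | r = 3) = (4/7)(3/6)(3/5) = 6/35; P(data | r = 4) = (3/7)(2/6)(4/5) = 4/35; P(data | r = 5) = (2/7)(1/6)(5/5) = 1/21; P(data | r = 6) = (1/7)(0/6) = 0.
Multiplying each by its prior: 1/12 · 1/7 = 1/84, 1/6 · 4/21 = 2/63, 1/12 · 6/35 = 1/70, 1/6 · 4/35 = 2/105, 1/3 · 1/21 = 1/63, 1/6 · 0 = 0; summing to 13/140.
So P(r = 4 | data) = (2/105) / (13/140) = 8/39.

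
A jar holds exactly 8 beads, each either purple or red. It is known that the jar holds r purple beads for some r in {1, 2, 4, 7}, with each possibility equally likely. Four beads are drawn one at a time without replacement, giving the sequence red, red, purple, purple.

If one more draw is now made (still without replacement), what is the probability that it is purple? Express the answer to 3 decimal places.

The likelihood of the observed sequence under each hypothesis: P(data | r = 1) = (7/8)(6/7)(1/6)(0/5) = 0; P(data | r = 2) = (6/8)(5/7)(2/6)(1/5) = 1/28; P(data | r = 4) = (4/8)(3/7)(4/6)(3/5) = 3/35; P(data | r = 7) = (1/8)(0/7) = 0.
Weighting by the prior gives 1/4 · 0 = 0, 1/4 · 1/28 = 1/112, 1/4 · 3/35 = 3/140, 1/4 · 0 = 0; with total 17/560.
The posterior is then P(r = 1 | data) = 0, P(r = 2 | data) = 5/17, P(r = 4 | data) = 12/17, P(r = 7 | data) = 0.
So P(purple next | data) = Σ P(purple next | H) P(H | data) = (0)(5/17) + (1/2)(12/17) = 6/17.

0.353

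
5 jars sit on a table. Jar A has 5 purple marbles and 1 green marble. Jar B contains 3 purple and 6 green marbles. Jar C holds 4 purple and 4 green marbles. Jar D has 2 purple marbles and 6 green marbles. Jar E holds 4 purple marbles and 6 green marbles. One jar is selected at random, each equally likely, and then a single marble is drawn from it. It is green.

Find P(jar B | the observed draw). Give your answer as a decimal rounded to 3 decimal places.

The likelihood of this draw under each hypothesis: P(data | jar A) = (1/6) = 1/6; P(data | jar B) = (6/9) = 2/3; P(data | jar C) = (4/8) = 1/2; P(data | jar D) = (6/8) = 3/4; P(data | jar E) = (6/10) = 3/5.
Weighting by the prior gives 1/5 · 1/6 = 1/30, 1/5 · 2/3 = 2/15, 1/5 · 1/2 = 1/10, 1/5 · 3/4 = 3/20, 1/5 · 3/5 = 3/25; summing to 161/300.
By Bayes' rule, P(jar B | data) = (2/15) / (161/300) = 40/161.

0.248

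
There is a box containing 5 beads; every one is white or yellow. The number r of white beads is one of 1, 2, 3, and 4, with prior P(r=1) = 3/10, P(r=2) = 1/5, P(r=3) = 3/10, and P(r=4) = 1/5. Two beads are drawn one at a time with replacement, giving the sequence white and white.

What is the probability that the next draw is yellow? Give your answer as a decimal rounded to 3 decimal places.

Compute the likelihood of the observed sequence for each case: P(data | r = 1) = (1/5)(1/5) = 1/25; P(data | r = 2) = (2/5)(2/5) = 4/25; P(data | r = 3) = (3/5)(3/5) = 9/25; P(data | r = 4) = (4/5)(4/5) = 16/25.
Multiplying each by its prior: 3/10 · 1/25 = 3/250, 1/5 · 4/25 = 4/125, 3/10 · 9/25 = 27/250, 1/5 · 16/25 = 16/125; these sum to 7/25.
Dividing through by the total gives posterior P(r = 1 | data) = 3/70, P(r = 2 | data) = 4/35, P(r = 3 | data) = 27/70, P(r = 4 | data) = 16/35.
Averaging over the posterior, P(yellow next | data) = (4/5)(3/70) + (3/5)(4/35) + (2/5)(27/70) + (1/5)(16/35) = 61/175.

0.349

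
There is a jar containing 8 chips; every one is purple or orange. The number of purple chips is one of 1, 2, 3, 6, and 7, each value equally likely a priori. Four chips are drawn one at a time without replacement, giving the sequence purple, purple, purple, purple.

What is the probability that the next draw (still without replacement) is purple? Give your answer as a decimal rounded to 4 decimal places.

Compute the likelihood of the observed sequence for each case: P(data | r = 1) = (1/8)(0/7) = 0; P(data | r = 2) = (2/8)(1/7)(0/6) = 0; P(data | r = 3) = (3/8)(2/7)(1/6)(0/5) = 0; P(data | r = 6) = (6/8)(5/7)(4/6)(3/5) = 3/14; P(data | r = 7) = (7/8)(6/7)(5/6)(4/5) = 1/2.
Weighting by the prior gives 1/5 · 0 = 0, 1/5 · 0 = 0, 1/5 · 0 = 0, 1/5 · 3/14 = 3/70, 1/5 · 1/2 = 1/10; summing to 1/7.
The posterior is then P(r = 1 | data) = 0, P(r = 2 | data) = 0, P(r = 3 | data) = 0, P(r = 6 | data) = 3/10, P(r = 7 | data) = 7/10.
Averaging over the posterior, P(purple next | data) = (1/2)(3/10) + (3/4)(7/10) = 27/40.

0.6750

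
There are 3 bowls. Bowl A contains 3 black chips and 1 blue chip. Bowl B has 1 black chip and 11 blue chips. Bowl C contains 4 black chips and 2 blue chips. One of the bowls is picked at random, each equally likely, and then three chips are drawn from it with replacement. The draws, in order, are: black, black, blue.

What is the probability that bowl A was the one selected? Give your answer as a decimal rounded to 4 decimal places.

0.4765

Under each hypothesis, the probability of the observed sequence is: P(data | bowl A) = (3/4)(3/4)(1/4) = 0.14062; P(data | bowl B) = (1/12)(1/12)(11/12) = 0.0063657; P(data | bowl C) = (4/6)(4/6)(2/6) = 0.14815.
Multiplying each by its prior: 1/3 · 0.14062 = 0.046875, 1/3 · 0.0063657 = 0.0021219, 1/3 · 0.14815 = 0.049383; summing to 0.09838.
So P(bowl A | data) = (0.046875) / (0.09838) = 0.47647.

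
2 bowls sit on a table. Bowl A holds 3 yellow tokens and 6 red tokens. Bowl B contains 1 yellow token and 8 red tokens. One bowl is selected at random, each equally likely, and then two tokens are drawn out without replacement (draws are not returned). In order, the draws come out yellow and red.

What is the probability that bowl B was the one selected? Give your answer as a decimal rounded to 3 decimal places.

Under each hypothesis, the probability of the observed sequence is: P(data | bowl A) = (3/9)(6/8) = 1/4; P(data | bowl B) = (1/9)(8/8) = 1/9.
Weighting by the prior gives 1/2 · 1/4 = 1/8, 1/2 · 1/9 = 1/18; summing to 13/72.
So P(bowl B | data) = (1/18) / (13/72) = 4/13.

0.308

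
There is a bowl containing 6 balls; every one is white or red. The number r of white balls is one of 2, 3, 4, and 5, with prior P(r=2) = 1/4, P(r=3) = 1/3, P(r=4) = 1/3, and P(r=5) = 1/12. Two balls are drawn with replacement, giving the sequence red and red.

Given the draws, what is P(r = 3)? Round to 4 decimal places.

0.3564

For each hypothesis, P(data | H) works out to: P(data | r = 2) = (4/6)(4/6) = 4/9; P(data | r = 3) = (3/6)(3/6) = 1/4; P(data | r = 4) = (2/6)(2/6) = 1/9; P(data | r = 5) = (1/6)(1/6) = 1/36.
Weighting by the prior gives 1/4 · 4/9 = 1/9, 1/3 · 1/4 = 1/12, 1/3 · 1/9 = 1/27, 1/12 · 1/36 = 1/432; with total 101/432.
Hence P(r = 3 | data) = (1/12) / (101/432) = 36/101.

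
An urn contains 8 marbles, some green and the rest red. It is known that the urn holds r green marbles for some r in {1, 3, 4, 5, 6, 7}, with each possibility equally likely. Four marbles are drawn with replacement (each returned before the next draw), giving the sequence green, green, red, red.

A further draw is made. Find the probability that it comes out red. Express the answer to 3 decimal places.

For each hypothesis, P(data | H) works out to: P(data | r = 1) = (1/8)(1/8)(7/8)(7/8) = 0.011963; P(data | r = 3) = (3/8)(3/8)(5/8)(5/8) = 0.054932; P(data | r = 4) = (4/8)(4/8)(4/8)(4/8) = 0.0625; P(data | r = 5) = (5/8)(5/8)(3/8)(3/8) = 0.054932; P(data | r = 6) = (6/8)(6/8)(2/8)(2/8) = 0.035156; P(data | r = 7) = (7/8)(7/8)(1/8)(1/8) = 0.011963.
Multiplying each by its prior: 1/6 · 0.011963 = 0.0019938, 1/6 · 0.054932 = 0.0091553, 1/6 · 0.0625 = 0.010417, 1/6 · 0.054932 = 0.0091553, 1/6 · 0.035156 = 0.0058594, 1/6 · 0.011963 = 0.0019938; with total 0.038574.
Dividing through by the total gives posterior P(r = 1 | data) = 0.051688, P(r = 3 | data) = 0.23734, P(r = 4 | data) = 0.27004, P(r = 5 | data) = 0.23734, P(r = 6 | data) = 0.1519, P(r = 7 | data) = 0.051688.
So P(red next | data) = Σ P(red next | H) P(H | data) = (7/8)(0.051688) + (5/8)(0.23734) + (1/2)(0.27004) + (3/8)(0.23734) + (1/4)(0.1519) + (1/8)(0.051688) = 0.46203.

0.462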